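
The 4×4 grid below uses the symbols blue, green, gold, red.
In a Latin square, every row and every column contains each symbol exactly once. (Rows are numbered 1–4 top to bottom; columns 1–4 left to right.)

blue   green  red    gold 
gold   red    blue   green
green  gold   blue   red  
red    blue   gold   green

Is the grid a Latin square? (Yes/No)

Every row is a permutation, but column 4 contains green twice (at rows 2 and 4).

No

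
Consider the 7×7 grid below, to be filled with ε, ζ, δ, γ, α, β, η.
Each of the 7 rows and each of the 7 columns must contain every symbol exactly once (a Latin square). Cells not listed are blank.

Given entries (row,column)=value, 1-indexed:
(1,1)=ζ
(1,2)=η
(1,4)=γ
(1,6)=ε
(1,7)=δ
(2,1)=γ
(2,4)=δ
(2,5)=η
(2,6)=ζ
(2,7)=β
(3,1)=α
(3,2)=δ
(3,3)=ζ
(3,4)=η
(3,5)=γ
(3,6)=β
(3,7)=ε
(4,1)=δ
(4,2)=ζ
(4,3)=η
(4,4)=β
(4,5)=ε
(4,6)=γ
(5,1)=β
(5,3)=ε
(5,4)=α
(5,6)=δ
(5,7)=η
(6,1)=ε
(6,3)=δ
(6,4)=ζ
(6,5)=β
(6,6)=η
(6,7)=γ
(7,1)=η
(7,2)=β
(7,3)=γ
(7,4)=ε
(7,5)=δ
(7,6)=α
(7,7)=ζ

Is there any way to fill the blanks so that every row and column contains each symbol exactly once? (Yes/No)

No row or column among the givens repeats a symbol, and propagating forced cells runs into no contradiction.
One valid completion exists (for instance, ζ η β γ α ε δ / γ ε α δ η ζ β / α δ ζ η γ β ε / δ ζ η β ε γ α / β γ ε α ζ δ η / ε α δ ζ β η γ / η β γ ε δ α ζ).

Yes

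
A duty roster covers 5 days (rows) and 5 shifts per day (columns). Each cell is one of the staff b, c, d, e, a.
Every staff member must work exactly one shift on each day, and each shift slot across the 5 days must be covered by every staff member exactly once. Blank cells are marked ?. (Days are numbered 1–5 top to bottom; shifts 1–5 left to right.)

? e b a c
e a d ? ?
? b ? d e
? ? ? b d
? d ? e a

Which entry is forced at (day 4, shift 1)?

Day 1, shift 1: day 1 has {b, c, e, a} and shift 1 has {e}, leaving only d.
Day 2, shift 4: day 2 has {d, e, a} and shift 4 has {b, d, e, a}, leaving only c.
Day 2, shift 5: day 2 has {c, d, e, a} and shift 5 has {c, d, e, a}, leaving only b.
Day 4, shift 2: day 4 has {b, d} and shift 2 has {b, d, e, a}, leaving only c.
Day 4 already has {b, c, d} and shift 1 already has {d, e}, so day 4, shift 1 must be a.

a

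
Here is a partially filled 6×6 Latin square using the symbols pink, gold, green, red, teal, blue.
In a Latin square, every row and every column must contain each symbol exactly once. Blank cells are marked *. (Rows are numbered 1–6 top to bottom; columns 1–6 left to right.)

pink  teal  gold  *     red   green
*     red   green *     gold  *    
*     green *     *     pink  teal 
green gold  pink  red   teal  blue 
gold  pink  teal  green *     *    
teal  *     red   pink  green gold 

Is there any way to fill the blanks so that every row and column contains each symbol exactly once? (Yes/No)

No row or column among the givens repeats a symbol, and propagating forced cells runs into no contradiction.
One valid completion exists (for instance, pink teal gold blue red green / blue red green teal gold pink / red green blue gold pink teal / green gold pink red teal blue / gold pink teal green blue red / teal blue red pink green gold).

Yes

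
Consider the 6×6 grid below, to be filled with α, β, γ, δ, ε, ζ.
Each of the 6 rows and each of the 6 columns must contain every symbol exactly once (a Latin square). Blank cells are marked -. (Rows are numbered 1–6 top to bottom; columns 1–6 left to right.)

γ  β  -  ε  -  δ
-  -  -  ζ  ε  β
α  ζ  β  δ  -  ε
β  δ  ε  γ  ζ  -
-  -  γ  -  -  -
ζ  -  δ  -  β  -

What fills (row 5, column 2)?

α

Row 1, column 5: row 1 has {β, γ, δ, ε} and column 5 has {β, ε, ζ}, leaving only α.
Row 1, column 3: row 1 has {α, β, γ, δ, ε} and column 3 has {β, γ, δ, ε}, leaving only ζ.
Row 2, column 1: row 2 has {β, ε, ζ} and column 1 has {α, β, γ, ζ}, leaving only δ.
Row 2, column 3: row 2 has {β, δ, ε, ζ} and column 3 has {β, γ, δ, ε, ζ}, leaving only α.
Row 2, column 2: row 2 has {α, β, δ, ε, ζ} and column 2 has {β, δ, ζ}, leaving only γ.
Row 3, column 5: row 3 has {α, β, δ, ε, ζ} and column 5 has {α, β, ε, ζ}, leaving only γ.
Row 4, column 6: row 4 has {β, γ, δ, ε, ζ} and column 6 has {β, δ, ε}, leaving only α.
Row 5, column 1: row 5 has {γ} and column 1 has {α, β, γ, δ, ζ}, leaving only ε.
Row 5 already has {γ, ε} and column 2 already has {β, γ, δ, ζ}, so row 5, column 2 must be α.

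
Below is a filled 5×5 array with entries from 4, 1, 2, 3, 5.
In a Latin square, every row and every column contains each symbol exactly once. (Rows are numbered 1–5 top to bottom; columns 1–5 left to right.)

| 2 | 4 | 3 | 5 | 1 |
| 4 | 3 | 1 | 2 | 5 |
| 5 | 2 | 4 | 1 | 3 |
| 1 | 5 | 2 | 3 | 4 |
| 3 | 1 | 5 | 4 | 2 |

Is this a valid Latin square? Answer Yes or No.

Yes

Each row is a permutation of the 5 symbols, and so is each column.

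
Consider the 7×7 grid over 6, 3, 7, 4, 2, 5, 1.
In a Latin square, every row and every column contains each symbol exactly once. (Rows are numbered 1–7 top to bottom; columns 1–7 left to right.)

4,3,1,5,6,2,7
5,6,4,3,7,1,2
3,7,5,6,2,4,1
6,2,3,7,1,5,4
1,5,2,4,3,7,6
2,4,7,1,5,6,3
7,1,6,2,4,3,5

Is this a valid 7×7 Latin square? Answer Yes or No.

Each row is a permutation of the 7 symbols, and so is each column.

Yes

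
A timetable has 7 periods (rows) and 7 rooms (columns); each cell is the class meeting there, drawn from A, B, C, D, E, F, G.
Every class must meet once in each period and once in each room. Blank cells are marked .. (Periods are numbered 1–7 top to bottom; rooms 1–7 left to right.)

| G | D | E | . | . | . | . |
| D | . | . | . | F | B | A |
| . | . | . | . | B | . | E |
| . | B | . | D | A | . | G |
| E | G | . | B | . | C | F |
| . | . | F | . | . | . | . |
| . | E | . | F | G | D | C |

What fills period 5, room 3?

Period 1, room 5: period 1 has {D, E, G} and room 5 has {A, B, F, G}, leaving only C.
Period 1, room 4: period 1 has {C, D, E, G} and room 4 has {B, D, F}, leaving only A.
Period 1, room 6: period 1 has {A, C, D, E, G} and room 6 has {B, C, D}, leaving only F.
Period 1, room 7: period 1 has {A, C, D, E, F, G} and room 7 has {A, C, E, F, G}, leaving only B.
Period 2, room 2: period 2 has {A, B, D, F} and room 2 has {B, D, E, G}, leaving only C.
Period 2, room 3: period 2 has {A, B, C, D, F} and room 3 has {E, F}, leaving only G.
Period 2, room 4: period 2 has {A, B, C, D, F, G} and room 4 has {A, B, D, F}, leaving only E.
Period 4, room 3: period 4 has {A, B, D, G} and room 3 has {E, F, G}, leaving only C.
Period 4, room 1: period 4 has {A, B, C, D, G} and room 1 has {D, E, G}, leaving only F.
Period 4, room 6: period 4 has {A, B, C, D, F, G} and room 6 has {B, C, D, F}, leaving only E.
Period 5, room 5: period 5 has {B, C, E, F, G} and room 5 has {A, B, C, F, G}, leaving only D.
Period 5 already has {B, C, D, E, F, G} and room 3 already has {C, E, F, G}, so period 5, room 3 must be A.

A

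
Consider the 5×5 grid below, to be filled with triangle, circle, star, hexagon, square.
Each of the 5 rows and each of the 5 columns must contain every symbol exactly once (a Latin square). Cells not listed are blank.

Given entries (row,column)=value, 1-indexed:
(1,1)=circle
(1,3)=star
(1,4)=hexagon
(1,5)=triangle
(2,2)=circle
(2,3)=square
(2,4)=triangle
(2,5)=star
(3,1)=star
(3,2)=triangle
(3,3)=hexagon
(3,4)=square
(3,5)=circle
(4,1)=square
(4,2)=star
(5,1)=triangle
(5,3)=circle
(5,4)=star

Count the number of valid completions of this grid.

1

Row 1, column 2: eliminating its row and column leaves {square}.
Row 2, column 1: eliminating its row and column leaves {hexagon}.
Row 4, column 3: eliminating its row and column leaves {triangle}.
Row 4, column 4: eliminating its row and column leaves {circle}.
Row 4, column 5: eliminating its row and column leaves {hexagon}.
Row 5, column 2: eliminating its row and column leaves {hexagon, square}.
Row 5, column 5: eliminating its row and column leaves {hexagon, square}.
Only one assignment across all blanks avoids any row or column repeat, giving 1 completion.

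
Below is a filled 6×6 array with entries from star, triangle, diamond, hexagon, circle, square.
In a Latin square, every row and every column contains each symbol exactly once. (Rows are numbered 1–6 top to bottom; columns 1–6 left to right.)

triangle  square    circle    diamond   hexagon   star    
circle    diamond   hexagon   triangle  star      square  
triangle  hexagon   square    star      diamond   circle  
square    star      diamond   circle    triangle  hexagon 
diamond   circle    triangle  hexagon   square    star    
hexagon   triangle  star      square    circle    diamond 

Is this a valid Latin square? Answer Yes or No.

Every row is a permutation, but column 6 contains star twice (at rows 1 and 5).

No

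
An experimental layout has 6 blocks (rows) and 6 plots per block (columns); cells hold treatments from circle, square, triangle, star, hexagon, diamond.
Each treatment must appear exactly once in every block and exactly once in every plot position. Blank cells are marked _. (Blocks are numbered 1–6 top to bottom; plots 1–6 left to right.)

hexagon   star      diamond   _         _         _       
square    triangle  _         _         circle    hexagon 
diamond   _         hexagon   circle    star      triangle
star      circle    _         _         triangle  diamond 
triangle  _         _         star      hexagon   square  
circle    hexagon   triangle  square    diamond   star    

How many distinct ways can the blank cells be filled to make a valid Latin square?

1

Block 1, plot 4: eliminating its block and plot leaves {triangle}.
Block 1, plot 5: eliminating its block and plot leaves {square}.
Block 1, plot 6: eliminating its block and plot leaves {circle}.
Block 2, plot 3: eliminating its block and plot leaves {star}.
Block 2, plot 4: eliminating its block and plot leaves {diamond}.
Block 3, plot 2: eliminating its block and plot leaves {square}.
Block 4, plot 3: eliminating its block and plot leaves {square}.
Block 4, plot 4: eliminating its block and plot leaves {hexagon}.
Block 5, plot 2: eliminating its block and plot leaves {diamond}.
Block 5, plot 3: eliminating its block and plot leaves {circle}.
Only one assignment across all blanks avoids any block or plot repeat, giving 1 completion.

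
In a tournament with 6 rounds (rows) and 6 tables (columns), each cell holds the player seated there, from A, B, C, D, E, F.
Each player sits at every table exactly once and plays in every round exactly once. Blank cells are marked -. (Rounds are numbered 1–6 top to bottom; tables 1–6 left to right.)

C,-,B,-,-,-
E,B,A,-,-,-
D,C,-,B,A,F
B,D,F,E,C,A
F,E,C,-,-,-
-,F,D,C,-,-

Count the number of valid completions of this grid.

3

Round 1, table 2: eliminating its round and table leaves {A}.
Round 1, table 4: eliminating its round and table leaves {A, D, F}.
Round 1, table 5: eliminating its round and table leaves {D, E, F}.
Round 1, table 6: eliminating its round and table leaves {D, E}.
Round 2, table 4: eliminating its round and table leaves {D, F}.
Round 2, table 5: eliminating its round and table leaves {D, F}.
Round 2, table 6: eliminating its round and table leaves {C, D}.
Round 3, table 3: eliminating its round and table leaves {E}.
Round 5, table 4: eliminating its round and table leaves {A, D}.
Round 5, table 5: eliminating its round and table leaves {B, D}.
Round 5, table 6: eliminating its round and table leaves {B, D}.
Round 6, table 1: eliminating its round and table leaves {A}.
Round 6, table 5: eliminating its round and table leaves {B, E}.
Round 6, table 6: eliminating its round and table leaves {B, E}.
Enumerating the assignments across these blanks that avoid any round or table repeat gives 3 completions.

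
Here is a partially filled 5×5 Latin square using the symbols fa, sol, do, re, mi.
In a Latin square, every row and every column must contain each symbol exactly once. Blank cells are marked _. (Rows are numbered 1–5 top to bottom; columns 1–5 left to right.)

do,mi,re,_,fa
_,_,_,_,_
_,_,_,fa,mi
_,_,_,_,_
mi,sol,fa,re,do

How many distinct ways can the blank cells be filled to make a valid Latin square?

6

Row 1, column 4: eliminating its row and column leaves {sol}.
Row 2, column 1: eliminating its row and column leaves {fa, sol, re}.
Row 2, column 2: eliminating its row and column leaves {fa, do, re}.
Row 2, column 3: eliminating its row and column leaves {sol, do, mi}.
Row 2, column 4: eliminating its row and column leaves {sol, do, mi}.
Row 2, column 5: eliminating its row and column leaves {sol, re}.
Row 3, column 1: eliminating its row and column leaves {sol, re}.
Row 3, column 2: eliminating its row and column leaves {do, re}.
Row 3, column 3: eliminating its row and column leaves {sol, do}.
Row 4, column 1: eliminating its row and column leaves {fa, sol, re}.
Row 4, column 2: eliminating its row and column leaves {fa, do, re}.
Row 4, column 3: eliminating its row and column leaves {sol, do, mi}.
Row 4, column 4: eliminating its row and column leaves {sol, do, mi}.
Row 4, column 5: eliminating its row and column leaves {sol, re}.
Enumerating the assignments across these blanks that avoid any row or column repeat gives 6 completions.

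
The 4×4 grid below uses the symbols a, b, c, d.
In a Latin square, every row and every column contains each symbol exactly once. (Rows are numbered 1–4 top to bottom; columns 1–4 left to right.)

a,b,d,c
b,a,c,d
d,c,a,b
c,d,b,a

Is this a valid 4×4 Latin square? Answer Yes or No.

Each row is a permutation of the 4 symbols, and so is each column.

Yes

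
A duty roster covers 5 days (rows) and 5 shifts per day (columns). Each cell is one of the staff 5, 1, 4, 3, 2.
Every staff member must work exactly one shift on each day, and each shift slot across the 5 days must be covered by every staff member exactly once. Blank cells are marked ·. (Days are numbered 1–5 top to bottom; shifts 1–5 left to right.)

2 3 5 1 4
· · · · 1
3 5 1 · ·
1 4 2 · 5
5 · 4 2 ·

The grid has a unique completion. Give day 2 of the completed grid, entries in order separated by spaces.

4 2 3 5 1

Day 2, shift 1: day 2 has {1} and shift 1 has {5, 1, 3, 2}, leaving only 4.
Day 2, shift 2: day 2 has {1, 4} and shift 2 has {5, 4, 3}, leaving only 2.
Day 2, shift 3: day 2 has {1, 4, 2} and shift 3 has {5, 1, 4, 2}, leaving only 3.
Day 2, shift 4: day 2 has {1, 4, 3, 2} and shift 4 has {1, 2}, leaving only 5.
So day 2 reads: 4 2 3 5 1.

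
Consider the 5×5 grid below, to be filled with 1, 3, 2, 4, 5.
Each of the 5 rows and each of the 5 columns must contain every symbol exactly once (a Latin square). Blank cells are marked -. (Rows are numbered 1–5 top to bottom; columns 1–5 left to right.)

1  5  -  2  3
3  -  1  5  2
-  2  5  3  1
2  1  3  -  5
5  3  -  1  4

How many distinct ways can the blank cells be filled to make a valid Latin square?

1

Row 1, column 3: eliminating its row and column leaves {4}.
Row 2, column 2: eliminating its row and column leaves {4}.
Row 3, column 1: eliminating its row and column leaves {4}.
Row 4, column 4: eliminating its row and column leaves {4}.
Row 5, column 3: eliminating its row and column leaves {2}.
Only one assignment across all blanks avoids any row or column repeat, giving 1 completion.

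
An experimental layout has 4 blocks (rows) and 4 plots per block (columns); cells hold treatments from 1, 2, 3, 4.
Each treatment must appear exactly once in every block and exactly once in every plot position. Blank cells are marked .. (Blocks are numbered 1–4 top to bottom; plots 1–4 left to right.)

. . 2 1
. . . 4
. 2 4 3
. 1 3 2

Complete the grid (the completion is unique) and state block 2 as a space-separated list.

Block 2, plot 2: block 2 has {4} and plot 2 has {1, 2}, leaving only 3.
Block 2, plot 3: block 2 has {3, 4} and plot 3 has {2, 3, 4}, leaving only 1.
Block 2, plot 1: block 2 has {1, 3, 4} and plot 1 has {}, leaving only 2.
So block 2 reads: 2 3 1 4.

2 3 1 4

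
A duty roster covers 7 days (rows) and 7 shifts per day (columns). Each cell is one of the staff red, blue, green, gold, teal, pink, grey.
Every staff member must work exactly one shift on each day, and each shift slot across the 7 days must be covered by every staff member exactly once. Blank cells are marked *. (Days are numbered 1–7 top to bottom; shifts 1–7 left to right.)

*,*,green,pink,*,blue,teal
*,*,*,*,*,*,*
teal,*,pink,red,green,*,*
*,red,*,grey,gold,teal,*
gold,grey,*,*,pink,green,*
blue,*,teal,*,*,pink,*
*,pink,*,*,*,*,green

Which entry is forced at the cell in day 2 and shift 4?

Day 1, shift 2: day 1 has {blue, green, teal, pink} and shift 2 has {red, pink, grey}, leaving only gold.
Day 3, shift 2: day 3 has {red, green, teal, pink} and shift 2 has {red, gold, pink, grey}, leaving only blue.
Day 4, shift 3: day 4 has {red, gold, teal, grey} and shift 3 has {green, teal, pink}, leaving only blue.
Day 4, shift 7: day 4 has {red, blue, gold, teal, grey} and shift 7 has {green, teal}, leaving only pink.
Day 4, shift 1: day 4 has {red, blue, gold, teal, pink, grey} and shift 1 has {blue, gold, teal}, leaving only green.
Day 5, shift 3: day 5 has {green, gold, pink, grey} and shift 3 has {blue, green, teal, pink}, leaving only red.
Day 5, shift 7: day 5 has {red, green, gold, pink, grey} and shift 7 has {green, teal, pink}, leaving only blue.
Day 5, shift 4: day 5 has {red, blue, green, gold, pink, grey} and shift 4 has {red, pink, grey}, leaving only teal.
Day 6, shift 2: day 6 has {blue, teal, pink} and shift 2 has {red, blue, gold, pink, grey}, leaving only green.
Day 2, shift 2: day 2 has {} and shift 2 has {red, blue, green, gold, pink, grey}, leaving only teal.
Day 6, shift 4: day 6 has {blue, green, teal, pink} and shift 4 has {red, teal, pink, grey}, leaving only gold.
Day 7, shift 4: day 7 has {green, pink} and shift 4 has {red, gold, teal, pink, grey}, leaving only blue.
Day 2 already has {teal} and shift 4 already has {red, blue, gold, teal, pink, grey}, so day 2, shift 4 must be green.

green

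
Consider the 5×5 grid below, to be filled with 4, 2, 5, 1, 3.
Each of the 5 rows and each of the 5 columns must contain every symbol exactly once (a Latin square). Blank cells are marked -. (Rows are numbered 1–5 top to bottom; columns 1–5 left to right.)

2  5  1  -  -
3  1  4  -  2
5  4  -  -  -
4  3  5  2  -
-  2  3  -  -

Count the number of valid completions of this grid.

1

Row 1, column 4: eliminating its row and column leaves {4, 3}.
Row 1, column 5: eliminating its row and column leaves {4, 3}.
Row 2, column 4: eliminating its row and column leaves {5}.
Row 3, column 3: eliminating its row and column leaves {2}.
Row 3, column 4: eliminating its row and column leaves {1, 3}.
Row 3, column 5: eliminating its row and column leaves {1, 3}.
Row 4, column 5: eliminating its row and column leaves {1}.
Row 5, column 1: eliminating its row and column leaves {1}.
Row 5, column 4: eliminating its row and column leaves {4, 5, 1}.
Row 5, column 5: eliminating its row and column leaves {4, 5, 1}.
Only one assignment across all blanks avoids any row or column repeat, giving 1 completion.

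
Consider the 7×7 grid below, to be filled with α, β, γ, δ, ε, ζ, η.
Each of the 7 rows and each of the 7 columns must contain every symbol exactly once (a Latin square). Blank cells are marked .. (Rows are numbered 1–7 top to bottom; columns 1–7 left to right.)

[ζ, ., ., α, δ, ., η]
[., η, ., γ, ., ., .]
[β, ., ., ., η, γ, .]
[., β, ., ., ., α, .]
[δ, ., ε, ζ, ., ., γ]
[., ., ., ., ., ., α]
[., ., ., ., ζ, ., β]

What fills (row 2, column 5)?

Row 5, column 2: row 5 has {γ, δ, ε, ζ} and column 2 has {β, η}, leaving only α.
Row 5, column 5: row 5 has {α, γ, δ, ε, ζ} and column 5 has {δ, ζ, η}, leaving only β.
Row 5, column 6: row 5 has {α, β, γ, δ, ε, ζ} and column 6 has {α, γ}, leaving only η.
Row 2, column 5 is narrowed to {α, ε}.
If it were ε, then row 6, column 5 would be left with no valid symbol.
So row 2, column 5 must be α.

α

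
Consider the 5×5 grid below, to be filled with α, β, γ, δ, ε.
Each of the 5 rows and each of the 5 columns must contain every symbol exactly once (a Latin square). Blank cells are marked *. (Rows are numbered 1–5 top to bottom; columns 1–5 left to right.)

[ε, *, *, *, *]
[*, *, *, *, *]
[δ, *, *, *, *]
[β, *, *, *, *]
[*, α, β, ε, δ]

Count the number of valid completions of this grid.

56

Row 1, column 2: eliminating its row and column leaves {β, γ, δ}.
Row 1, column 3: eliminating its row and column leaves {α, γ, δ}.
Row 1, column 4: eliminating its row and column leaves {α, β, γ, δ}.
Row 1, column 5: eliminating its row and column leaves {α, β, γ}.
Row 2, column 1: eliminating its row and column leaves {α, γ}.
Row 2, column 2: eliminating its row and column leaves {β, γ, δ, ε}.
Row 2, column 3: eliminating its row and column leaves {α, γ, δ, ε}.
Row 2, column 4: eliminating its row and column leaves {α, β, γ, δ}.
Row 2, column 5: eliminating its row and column leaves {α, β, γ, ε}.
Row 3, column 2: eliminating its row and column leaves {β, γ, ε}.
Row 3, column 3: eliminating its row and column leaves {α, γ, ε}.
Row 3, column 4: eliminating its row and column leaves {α, β, γ}.
Row 3, column 5: eliminating its row and column leaves {α, β, γ, ε}.
Row 4, column 2: eliminating its row and column leaves {γ, δ, ε}.
Row 4, column 3: eliminating its row and column leaves {α, γ, δ, ε}.
Row 4, column 4: eliminating its row and column leaves {α, γ, δ}.
Row 4, column 5: eliminating its row and column leaves {α, γ, ε}.
Row 5, column 1: eliminating its row and column leaves {γ}.
Enumerating the assignments across these blanks that avoid any row or column repeat gives 56 completions.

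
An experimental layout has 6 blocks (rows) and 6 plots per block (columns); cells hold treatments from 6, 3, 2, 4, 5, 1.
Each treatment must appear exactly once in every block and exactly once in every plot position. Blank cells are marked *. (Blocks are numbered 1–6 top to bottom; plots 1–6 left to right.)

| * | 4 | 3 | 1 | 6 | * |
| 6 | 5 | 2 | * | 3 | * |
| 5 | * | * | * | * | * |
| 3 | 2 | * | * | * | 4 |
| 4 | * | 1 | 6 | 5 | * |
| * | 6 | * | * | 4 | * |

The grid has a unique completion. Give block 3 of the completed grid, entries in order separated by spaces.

5 1 4 3 2 6

Block 1, plot 1: block 1 has {6, 3, 4, 1} and plot 1 has {6, 3, 4, 5}, leaving only 2.
Block 1, plot 6: block 1 has {6, 3, 2, 4, 1} and plot 6 has {4}, leaving only 5.
Block 2, plot 4: block 2 has {6, 3, 2, 5} and plot 4 has {6, 1}, leaving only 4.
Block 2, plot 6: block 2 has {6, 3, 2, 4, 5} and plot 6 has {4, 5}, leaving only 1.
Block 4, plot 4: block 4 has {3, 2, 4} and plot 4 has {6, 4, 1}, leaving only 5.
Block 4, plot 3: block 4 has {3, 2, 4, 5} and plot 3 has {3, 2, 1}, leaving only 6.
Block 3, plot 3: block 3 has {5} and plot 3 has {6, 3, 2, 1}, leaving only 4.
Block 4, plot 5: block 4 has {6, 3, 2, 4, 5} and plot 5 has {6, 3, 4, 5}, leaving only 1.
Block 3, plot 5: block 3 has {4, 5} and plot 5 has {6, 3, 4, 5, 1}, leaving only 2.
Block 3, plot 4: block 3 has {2, 4, 5} and plot 4 has {6, 4, 5, 1}, leaving only 3.
Block 3, plot 2: block 3 has {3, 2, 4, 5} and plot 2 has {6, 2, 4, 5}, leaving only 1.
Block 3, plot 6: block 3 has {3, 2, 4, 5, 1} and plot 6 has {4, 5, 1}, leaving only 6.
So block 3 reads: 5 1 4 3 2 6.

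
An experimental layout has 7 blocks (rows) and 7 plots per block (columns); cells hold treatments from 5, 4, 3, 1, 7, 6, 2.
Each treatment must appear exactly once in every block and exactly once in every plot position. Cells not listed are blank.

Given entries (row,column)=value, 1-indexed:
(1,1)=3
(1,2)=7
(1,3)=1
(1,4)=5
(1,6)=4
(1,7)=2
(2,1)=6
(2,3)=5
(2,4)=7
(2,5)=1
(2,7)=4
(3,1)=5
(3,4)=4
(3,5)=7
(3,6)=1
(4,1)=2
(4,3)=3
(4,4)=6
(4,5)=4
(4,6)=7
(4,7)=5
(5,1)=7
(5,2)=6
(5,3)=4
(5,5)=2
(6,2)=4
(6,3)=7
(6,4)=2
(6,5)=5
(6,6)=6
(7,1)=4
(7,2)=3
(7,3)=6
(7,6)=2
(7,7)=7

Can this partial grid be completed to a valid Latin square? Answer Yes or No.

Block 7, plot 5: block 7 together with plot 5 already contain {5, 4, 3, 1, 7, 6, 2} — every symbol — so nothing can go there. The grid has no valid completion.

No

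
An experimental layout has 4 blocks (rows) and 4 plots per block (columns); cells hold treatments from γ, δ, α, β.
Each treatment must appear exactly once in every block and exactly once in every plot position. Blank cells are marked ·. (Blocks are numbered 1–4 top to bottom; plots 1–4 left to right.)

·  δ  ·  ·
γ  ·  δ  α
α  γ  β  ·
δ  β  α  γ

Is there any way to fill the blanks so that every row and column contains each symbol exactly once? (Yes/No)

No

Block 2, plot 2: block 2 together with plot 2 already contain {γ, δ, α, β} — every symbol — so nothing can go there. The grid has no valid completion.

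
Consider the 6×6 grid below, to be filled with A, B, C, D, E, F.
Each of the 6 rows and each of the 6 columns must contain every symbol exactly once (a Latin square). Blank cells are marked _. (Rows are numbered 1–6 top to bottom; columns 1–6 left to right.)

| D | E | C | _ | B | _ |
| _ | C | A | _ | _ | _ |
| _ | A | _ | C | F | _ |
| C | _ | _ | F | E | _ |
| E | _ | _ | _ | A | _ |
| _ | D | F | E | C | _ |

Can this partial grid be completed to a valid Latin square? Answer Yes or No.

Yes

No row or column among the givens repeats a symbol, and propagating forced cells runs into no contradiction.
One valid completion exists (for instance, D E C A B F / F C A B D E / B A E C F D / C B D F E A / E F B D A C / A D F E C B).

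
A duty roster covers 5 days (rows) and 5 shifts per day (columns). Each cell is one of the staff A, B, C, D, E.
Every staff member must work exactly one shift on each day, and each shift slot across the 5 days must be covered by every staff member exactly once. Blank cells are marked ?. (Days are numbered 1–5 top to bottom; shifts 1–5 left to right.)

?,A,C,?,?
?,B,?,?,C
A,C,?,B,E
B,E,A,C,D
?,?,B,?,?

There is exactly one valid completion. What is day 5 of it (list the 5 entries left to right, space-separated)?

C D B E A

Day 5, shift 2: day 5 has {B} and shift 2 has {A, B, C, E}, leaving only D.
Day 5, shift 5: day 5 has {B, D} and shift 5 has {C, D, E}, leaving only A.
Day 5, shift 4: day 5 has {A, B, D} and shift 4 has {B, C}, leaving only E.
Day 5, shift 1: day 5 has {A, B, D, E} and shift 1 has {A, B}, leaving only C.
So day 5 reads: C D B E A.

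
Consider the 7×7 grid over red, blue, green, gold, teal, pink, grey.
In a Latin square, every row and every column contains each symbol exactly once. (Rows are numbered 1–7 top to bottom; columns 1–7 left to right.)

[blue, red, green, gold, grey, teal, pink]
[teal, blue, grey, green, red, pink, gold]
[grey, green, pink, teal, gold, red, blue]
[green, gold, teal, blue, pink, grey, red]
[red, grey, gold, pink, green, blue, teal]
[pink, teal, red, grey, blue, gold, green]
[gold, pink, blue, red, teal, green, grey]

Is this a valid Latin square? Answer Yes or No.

Each row is a permutation of the 7 symbols, and so is each column.

Yes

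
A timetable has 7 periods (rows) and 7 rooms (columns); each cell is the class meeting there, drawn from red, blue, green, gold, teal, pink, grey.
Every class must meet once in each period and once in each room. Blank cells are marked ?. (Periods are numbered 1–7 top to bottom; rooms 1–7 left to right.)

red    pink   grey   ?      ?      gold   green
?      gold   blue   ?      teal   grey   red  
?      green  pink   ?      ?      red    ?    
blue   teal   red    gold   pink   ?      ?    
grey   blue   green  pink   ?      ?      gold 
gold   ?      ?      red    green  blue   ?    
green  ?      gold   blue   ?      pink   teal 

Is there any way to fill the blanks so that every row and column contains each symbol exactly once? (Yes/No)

Yes

No period or room among the givens repeats a symbol, and propagating forced cells runs into no contradiction.
One valid completion exists (for instance, red pink grey teal blue gold green / pink gold blue green teal grey red / teal green pink grey gold red blue / blue teal red gold pink green grey / grey blue green pink red teal gold / gold grey teal red green blue pink / green red gold blue grey pink teal).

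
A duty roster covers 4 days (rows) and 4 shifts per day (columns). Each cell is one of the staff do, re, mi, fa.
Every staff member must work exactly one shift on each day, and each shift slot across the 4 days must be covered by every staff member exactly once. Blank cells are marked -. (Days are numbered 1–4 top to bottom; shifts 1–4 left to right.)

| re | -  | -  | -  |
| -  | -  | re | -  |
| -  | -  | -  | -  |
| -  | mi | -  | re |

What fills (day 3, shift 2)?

re

Day 3, shift 2 is narrowed to {do, re, fa}.
If it were do, then day 2, shift 2 would be left with no valid symbol.
If it were fa, then day 2, shift 2 would be left with no valid symbol.
So day 3, shift 2 must be re.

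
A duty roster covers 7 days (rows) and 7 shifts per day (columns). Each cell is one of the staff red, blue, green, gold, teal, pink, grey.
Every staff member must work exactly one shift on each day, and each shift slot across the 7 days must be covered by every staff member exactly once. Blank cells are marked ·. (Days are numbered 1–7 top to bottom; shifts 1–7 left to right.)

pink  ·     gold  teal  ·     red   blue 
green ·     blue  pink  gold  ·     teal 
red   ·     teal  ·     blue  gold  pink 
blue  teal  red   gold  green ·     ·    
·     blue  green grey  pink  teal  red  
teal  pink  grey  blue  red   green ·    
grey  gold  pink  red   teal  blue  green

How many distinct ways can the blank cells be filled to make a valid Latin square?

Day 1, shift 2: eliminating its day and shift leaves {green, grey}.
Day 1, shift 5: eliminating its day and shift leaves {grey}.
Day 2, shift 2: eliminating its day and shift leaves {red, grey}.
Day 2, shift 6: eliminating its day and shift leaves {grey}.
Day 3, shift 2: eliminating its day and shift leaves {green, grey}.
Day 3, shift 4: eliminating its day and shift leaves {green}.
Day 4, shift 6: eliminating its day and shift leaves {pink, grey}.
Day 4, shift 7: eliminating its day and shift leaves {grey}.
Day 5, shift 1: eliminating its day and shift leaves {gold}.
Day 6, shift 7: eliminating its day and shift leaves {gold}.
Only one assignment across all blanks avoids any day or shift repeat, giving 1 completion.

1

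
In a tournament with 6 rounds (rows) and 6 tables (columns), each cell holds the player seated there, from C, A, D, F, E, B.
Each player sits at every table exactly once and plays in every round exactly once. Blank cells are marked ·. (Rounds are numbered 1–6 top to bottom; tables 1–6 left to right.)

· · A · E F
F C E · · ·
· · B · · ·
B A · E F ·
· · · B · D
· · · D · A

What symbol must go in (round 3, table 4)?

F

Round 1, table 4: round 1 has {A, F, E} and table 4 has {D, E, B}, leaving only C.
Round 1, table 1: round 1 has {C, A, F, E} and table 1 has {F, B}, leaving only D.
Round 1, table 2: round 1 has {C, A, D, F, E} and table 2 has {C, A}, leaving only B.
Round 2, table 4: round 2 has {C, F, E} and table 4 has {C, D, E, B}, leaving only A.
Round 3 already has {B} and table 4 already has {C, A, D, E, B}, so round 3, table 4 must be F.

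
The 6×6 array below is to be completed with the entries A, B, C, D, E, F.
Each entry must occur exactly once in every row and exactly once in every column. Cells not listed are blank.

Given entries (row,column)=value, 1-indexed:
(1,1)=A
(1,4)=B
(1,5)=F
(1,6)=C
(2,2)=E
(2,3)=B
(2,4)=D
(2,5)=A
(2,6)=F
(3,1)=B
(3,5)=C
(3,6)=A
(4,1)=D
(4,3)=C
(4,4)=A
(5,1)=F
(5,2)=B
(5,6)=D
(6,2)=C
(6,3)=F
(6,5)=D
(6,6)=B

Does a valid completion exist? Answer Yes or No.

No

Row 1, column 2: row 1 has {A, B, C, F} and column 2 has {B, C, E}, so it must be D.
Row 1, column 3: row 1 has {A, B, C, D, F} and column 3 has {B, C, F}, so it must be E.
Row 2, column 1: row 2 has {A, B, D, E, F} and column 1 has {A, B, D, F}, so it must be C.
Row 3, column 2: row 3 has {A, B, C} and column 2 has {B, C, D, E}, so it must be F.
Now row 4, column 2: row 4 together with column 2 already contain {A, B, C, D, E, F} — every symbol — so nothing can go there. The grid has no valid completion.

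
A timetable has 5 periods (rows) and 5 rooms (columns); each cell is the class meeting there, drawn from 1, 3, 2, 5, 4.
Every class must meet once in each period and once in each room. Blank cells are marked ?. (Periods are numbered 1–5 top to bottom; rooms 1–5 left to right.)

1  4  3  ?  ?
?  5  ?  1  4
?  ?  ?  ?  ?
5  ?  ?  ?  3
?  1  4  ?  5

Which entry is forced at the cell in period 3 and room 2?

Period 1, room 5: period 1 has {1, 3, 4} and room 5 has {3, 5, 4}, leaving only 2.
Period 1, room 4: period 1 has {1, 3, 2, 4} and room 4 has {1}, leaving only 5.
Period 2, room 3: period 2 has {1, 5, 4} and room 3 has {3, 4}, leaving only 2.
Period 2, room 1: period 2 has {1, 2, 5, 4} and room 1 has {1, 5}, leaving only 3.
Period 3, room 5: period 3 has {} and room 5 has {3, 2, 5, 4}, leaving only 1.
Period 3, room 3: period 3 has {1} and room 3 has {3, 2, 4}, leaving only 5.
Period 4, room 2: period 4 has {3, 5} and room 2 has {1, 5, 4}, leaving only 2.
Period 3 already has {1, 5} and room 2 already has {1, 2, 5, 4}, so period 3, room 2 must be 3.

3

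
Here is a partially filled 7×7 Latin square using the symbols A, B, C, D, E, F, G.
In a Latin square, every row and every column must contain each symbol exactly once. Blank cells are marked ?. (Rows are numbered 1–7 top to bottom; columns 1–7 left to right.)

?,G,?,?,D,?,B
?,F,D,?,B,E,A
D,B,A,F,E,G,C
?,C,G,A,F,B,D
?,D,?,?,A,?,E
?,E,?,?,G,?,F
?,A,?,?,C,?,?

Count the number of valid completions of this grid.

9

Row 1, column 1: eliminating its row and column leaves {A, C, E, F}.
Row 1, column 3: eliminating its row and column leaves {C, E, F}.
Row 1, column 4: eliminating its row and column leaves {C, E}.
Row 1, column 6: eliminating its row and column leaves {A, C, F}.
Row 2, column 1: eliminating its row and column leaves {C, G}.
Row 2, column 4: eliminating its row and column leaves {C, G}.
Row 4, column 1: eliminating its row and column leaves {E}.
Row 5, column 1: eliminating its row and column leaves {B, C, F, G}.
Row 5, column 3: eliminating its row and column leaves {B, C, F}.
Row 5, column 4: eliminating its row and column leaves {B, C, G}.
Row 5, column 6: eliminating its row and column leaves {C, F}.
Row 6, column 1: eliminating its row and column leaves {A, B, C}.
Row 6, column 3: eliminating its row and column leaves {B, C}.
Row 6, column 4: eliminating its row and column leaves {B, C, D}.
Row 6, column 6: eliminating its row and column leaves {A, C, D}.
Row 7, column 1: eliminating its row and column leaves {B, E, F, G}.
Row 7, column 3: eliminating its row and column leaves {B, E, F}.
Row 7, column 4: eliminating its row and column leaves {B, D, E, G}.
Row 7, column 6: eliminating its row and column leaves {D, F}.
Row 7, column 7: eliminating its row and column leaves {G}.
Enumerating the assignments across these blanks that avoid any row or column repeat gives 9 completions.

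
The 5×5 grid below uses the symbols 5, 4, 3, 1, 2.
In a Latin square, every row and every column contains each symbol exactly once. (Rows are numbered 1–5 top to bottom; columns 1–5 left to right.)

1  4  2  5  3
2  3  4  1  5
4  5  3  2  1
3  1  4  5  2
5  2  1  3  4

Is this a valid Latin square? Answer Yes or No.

No

Every row is a permutation, but column 4 contains 5 twice (at rows 1 and 4).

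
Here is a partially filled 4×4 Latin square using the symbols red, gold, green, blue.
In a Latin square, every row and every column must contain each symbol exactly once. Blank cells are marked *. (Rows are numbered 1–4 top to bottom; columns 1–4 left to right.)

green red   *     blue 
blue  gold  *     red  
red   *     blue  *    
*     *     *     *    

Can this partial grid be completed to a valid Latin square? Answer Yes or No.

Yes

No row or column among the givens repeats a symbol, and propagating forced cells runs into no contradiction.
One valid completion exists (for instance, green red gold blue / blue gold green red / red green blue gold / gold blue red green).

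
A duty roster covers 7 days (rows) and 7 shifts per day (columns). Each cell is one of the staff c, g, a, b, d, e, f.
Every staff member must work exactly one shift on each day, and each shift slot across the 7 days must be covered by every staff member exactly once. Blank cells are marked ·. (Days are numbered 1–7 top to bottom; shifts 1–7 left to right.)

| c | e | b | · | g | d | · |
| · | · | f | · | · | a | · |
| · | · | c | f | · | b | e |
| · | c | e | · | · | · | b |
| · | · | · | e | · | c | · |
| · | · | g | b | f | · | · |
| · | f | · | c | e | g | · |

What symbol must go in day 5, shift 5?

b

Day 1, shift 4: day 1 has {c, g, b, d, e} and shift 4 has {c, b, e, f}, leaving only a.
Day 1, shift 7: day 1 has {c, g, a, b, d, e} and shift 7 has {b, e}, leaving only f.
Day 4, shift 6: day 4 has {c, b, e} and shift 6 has {c, g, a, b, d}, leaving only f.
Day 6, shift 6: day 6 has {g, b, f} and shift 6 has {c, g, a, b, d, f}, leaving only e.
Day 5, shift 5 is narrowed to {a, b, d}.
If it were a, then day 4, shift 5 would be left with no valid symbol.
If it were d, then day 4, shift 5 would be left with no valid symbol.
So day 5, shift 5 must be b.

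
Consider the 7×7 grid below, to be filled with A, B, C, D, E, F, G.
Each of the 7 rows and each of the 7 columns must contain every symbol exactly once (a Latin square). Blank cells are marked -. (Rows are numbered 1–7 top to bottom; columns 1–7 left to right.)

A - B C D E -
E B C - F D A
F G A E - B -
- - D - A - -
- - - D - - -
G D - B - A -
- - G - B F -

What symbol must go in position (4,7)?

B

Row 1, column 2: row 1 has {A, B, C, D, E} and column 2 has {B, D, G}, leaving only F.
Row 1, column 7: row 1 has {A, B, C, D, E, F} and column 7 has {A}, leaving only G.
Row 2, column 4: row 2 has {A, B, C, D, E, F} and column 4 has {B, C, D, E}, leaving only G.
Row 3, column 5: row 3 has {A, B, E, F, G} and column 5 has {A, B, D, F}, leaving only C.
Row 3, column 7: row 3 has {A, B, C, E, F, G} and column 7 has {A, G}, leaving only D.
Row 4, column 4: row 4 has {A, D} and column 4 has {B, C, D, E, G}, leaving only F.
Row 6, column 5: row 6 has {A, B, D, G} and column 5 has {A, B, C, D, F}, leaving only E.
Row 5, column 5: row 5 has {D} and column 5 has {A, B, C, D, E, F}, leaving only G.
Row 5, column 6: row 5 has {D, G} and column 6 has {A, B, D, E, F}, leaving only C.
Row 4, column 6: row 4 has {A, D, F} and column 6 has {A, B, C, D, E, F}, leaving only G.
Row 5, column 1: row 5 has {C, D, G} and column 1 has {A, E, F, G}, leaving only B.
Row 4, column 1: row 4 has {A, D, F, G} and column 1 has {A, B, E, F, G}, leaving only C.
Row 4, column 2: row 4 has {A, C, D, F, G} and column 2 has {B, D, F, G}, leaving only E.
Row 4 already has {A, C, D, E, F, G} and column 7 already has {A, D, G}, so row 4, column 7 must be B.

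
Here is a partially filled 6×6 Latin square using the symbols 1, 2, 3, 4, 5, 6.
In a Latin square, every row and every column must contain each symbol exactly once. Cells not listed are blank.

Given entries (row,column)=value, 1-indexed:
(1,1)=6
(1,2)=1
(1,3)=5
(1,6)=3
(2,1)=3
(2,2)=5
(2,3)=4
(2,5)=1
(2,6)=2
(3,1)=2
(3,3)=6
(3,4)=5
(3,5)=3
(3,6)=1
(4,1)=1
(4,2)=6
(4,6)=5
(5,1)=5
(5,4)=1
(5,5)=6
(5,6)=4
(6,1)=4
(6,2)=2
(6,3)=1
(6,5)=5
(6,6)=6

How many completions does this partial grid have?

Row 1, column 4: eliminating its row and column leaves {2, 4}.
Row 1, column 5: eliminating its row and column leaves {2, 4}.
Row 2, column 4: eliminating its row and column leaves {6}.
Row 3, column 2: eliminating its row and column leaves {4}.
Row 4, column 3: eliminating its row and column leaves {2, 3}.
Row 4, column 4: eliminating its row and column leaves {2, 3, 4}.
Row 4, column 5: eliminating its row and column leaves {2, 4}.
Row 5, column 2: eliminating its row and column leaves {3}.
Row 5, column 3: eliminating its row and column leaves {2, 3}.
Row 6, column 4: eliminating its row and column leaves {3}.
Enumerating the assignments across these blanks that avoid any row or column repeat gives 2 completions.

2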